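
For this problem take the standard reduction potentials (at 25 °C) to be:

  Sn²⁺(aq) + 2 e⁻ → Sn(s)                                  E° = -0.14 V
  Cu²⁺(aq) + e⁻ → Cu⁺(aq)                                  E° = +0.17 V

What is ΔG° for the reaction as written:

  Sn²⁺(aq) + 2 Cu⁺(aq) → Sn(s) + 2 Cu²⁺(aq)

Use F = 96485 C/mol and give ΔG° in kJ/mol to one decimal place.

+59.8 kJ/mol

As written, Sn²⁺/Sn is reduced (cathode) and Cu²⁺/Cu⁺ is oxidised (anode), so E°cell = (-0.14) − (+0.17) = -0.31 V.
Balancing electrons gives n = 2.
ΔG° = −nFE° = −(2)(96485)(-0.31) = 59,821 J = +59.8 kJ/mol.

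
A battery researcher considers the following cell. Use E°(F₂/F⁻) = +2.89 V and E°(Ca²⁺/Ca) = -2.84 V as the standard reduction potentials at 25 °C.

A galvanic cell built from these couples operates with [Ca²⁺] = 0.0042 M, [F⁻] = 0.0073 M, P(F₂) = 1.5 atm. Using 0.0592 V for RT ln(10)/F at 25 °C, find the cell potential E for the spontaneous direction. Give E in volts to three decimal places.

+5.932 V

F₂/F⁻ is the cathode (higher E°), Ca²⁺/Ca the anode: E°cell = +2.89 − (-2.84) = +5.73 V, n = 2.
Overall: F₂(g) + Ca(s) → 2 F⁻(aq) + Ca²⁺(aq)
Q = [F⁻]^2·[Ca²⁺] / (P(F₂)); log Q = -6.826.
E = E° − (0.0592/n) log Q = +5.73 − (0.0592/2)(-6.826) = +5.932 V.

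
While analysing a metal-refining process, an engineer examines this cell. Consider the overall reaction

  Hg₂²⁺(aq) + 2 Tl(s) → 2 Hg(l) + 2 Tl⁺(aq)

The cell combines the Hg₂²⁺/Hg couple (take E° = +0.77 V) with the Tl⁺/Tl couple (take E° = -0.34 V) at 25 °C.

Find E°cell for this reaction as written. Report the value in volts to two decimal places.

The Hg₂²⁺/Hg couple has the higher reduction potential, so it is the cathode; Tl⁺/Tl is oxidised at the anode.
E°cell = E°(cathode) − E°(anode) = (+0.77) − (-0.34) = +1.11 V.

+1.11 V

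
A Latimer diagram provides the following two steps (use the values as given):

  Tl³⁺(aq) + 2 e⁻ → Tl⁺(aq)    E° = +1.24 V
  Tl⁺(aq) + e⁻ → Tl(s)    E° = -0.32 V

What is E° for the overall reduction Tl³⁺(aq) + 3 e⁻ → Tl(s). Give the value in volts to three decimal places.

+0.720 V

Standard free energies of sequential steps add: ΔG°₃ = ΔG°₁ + ΔG°₂, so n₃E°₃ = n₁E°₁ + n₂E°₂.
E°₃ = (2×+1.24 + 1×-0.32) / 3 = (+2.160) / 3 = +0.720 V.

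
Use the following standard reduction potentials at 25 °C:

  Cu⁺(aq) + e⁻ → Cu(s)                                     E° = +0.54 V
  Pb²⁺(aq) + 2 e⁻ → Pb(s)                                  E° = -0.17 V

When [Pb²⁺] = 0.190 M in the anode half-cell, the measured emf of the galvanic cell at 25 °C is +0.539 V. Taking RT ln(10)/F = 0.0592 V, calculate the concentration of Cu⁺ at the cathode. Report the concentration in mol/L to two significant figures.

Cu⁺/Cu is the cathode, Pb²⁺/Pb the anode: E°cell = +0.71 V, n = 2.
Overall reaction: 2 Cu⁺(aq) + Pb(s) → 2 Cu(s) + Pb²⁺(aq); Q = [Pb²⁺]^1/[Cu⁺]^2.
From E = E° − (0.0592/n) log Q: log Q = (E° − E)·n/0.0592 = (+0.71 − (+0.539))·2/0.0592 = 5.7770.
So 2·log[Cu⁺] = 1·log(0.19) − log Q = -0.7212 − (5.7770) = -6.4982; log[Cu⁺] = -6.4982 / 2 = -3.2491; [Cu⁺] = 10^(-3.2491) ≈ 0.00056 M.

0.00056 M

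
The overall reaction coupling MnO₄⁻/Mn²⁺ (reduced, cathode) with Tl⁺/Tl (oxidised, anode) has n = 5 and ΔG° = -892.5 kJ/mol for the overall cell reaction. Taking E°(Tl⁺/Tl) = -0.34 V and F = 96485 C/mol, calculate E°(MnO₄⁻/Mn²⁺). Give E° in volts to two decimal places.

E°cell = −ΔG°/(nF) = −(-892.5×10³)/((5)(96485)) = +1.850 V.
Since MnO₄⁻/Mn²⁺ is the cathode and Tl⁺/Tl the anode, E°cell = E°(MnO₄⁻/Mn²⁺) − E°(Tl⁺/Tl).
So E°(MnO₄⁻/Mn²⁺) = E°cell + E°(Tl⁺/Tl) = +1.850 + (-0.34) = +1.51 V.

+1.51 V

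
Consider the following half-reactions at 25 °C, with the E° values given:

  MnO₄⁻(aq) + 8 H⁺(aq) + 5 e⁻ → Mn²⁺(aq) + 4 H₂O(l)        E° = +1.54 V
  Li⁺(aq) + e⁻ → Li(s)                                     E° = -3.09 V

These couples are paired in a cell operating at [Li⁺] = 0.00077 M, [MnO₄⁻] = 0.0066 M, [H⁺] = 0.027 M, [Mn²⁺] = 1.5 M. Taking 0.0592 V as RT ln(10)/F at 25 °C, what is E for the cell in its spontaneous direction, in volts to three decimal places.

MnO₄⁻/Mn²⁺ is the cathode (higher E°), Li⁺/Li the anode: E°cell = +1.54 − (-3.09) = +4.63 V, n = 5.
Overall: MnO₄⁻(aq) + 8 H⁺(aq) + 5 Li(s) → Mn²⁺(aq) + 4 H₂O(l) + 5 Li⁺(aq)
Q = [Mn²⁺]·[Li⁺]^5 / ([MnO₄⁻]·[H⁺]^8); log Q = -0.662.
E = E° − (0.0592/n) log Q = +4.63 − (0.0592/5)(-0.662) = +4.638 V.

+4.638 V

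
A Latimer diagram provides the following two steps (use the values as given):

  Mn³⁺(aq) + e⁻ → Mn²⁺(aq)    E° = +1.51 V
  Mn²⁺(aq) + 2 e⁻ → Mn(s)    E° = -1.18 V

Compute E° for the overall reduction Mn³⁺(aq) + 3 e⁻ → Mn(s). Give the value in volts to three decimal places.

Standard free energies of sequential steps add: ΔG°₃ = ΔG°₁ + ΔG°₂, so n₃E°₃ = n₁E°₁ + n₂E°₂.
E°₃ = (1×+1.51 + 2×-1.18) / 3 = (-0.850) / 3 = -0.283 V.

-0.283 V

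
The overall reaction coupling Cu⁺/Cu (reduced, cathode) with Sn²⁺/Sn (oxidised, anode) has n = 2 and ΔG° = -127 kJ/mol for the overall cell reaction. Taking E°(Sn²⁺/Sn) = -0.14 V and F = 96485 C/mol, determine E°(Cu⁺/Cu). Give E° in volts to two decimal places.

E°cell = −ΔG°/(nF) = −(-127×10³)/((2)(96485)) = +0.658 V.
Since Cu⁺/Cu is the cathode and Sn²⁺/Sn the anode, E°cell = E°(Cu⁺/Cu) − E°(Sn²⁺/Sn).
So E°(Cu⁺/Cu) = E°cell + E°(Sn²⁺/Sn) = +0.658 + (-0.14) = +0.52 V.

+0.52 V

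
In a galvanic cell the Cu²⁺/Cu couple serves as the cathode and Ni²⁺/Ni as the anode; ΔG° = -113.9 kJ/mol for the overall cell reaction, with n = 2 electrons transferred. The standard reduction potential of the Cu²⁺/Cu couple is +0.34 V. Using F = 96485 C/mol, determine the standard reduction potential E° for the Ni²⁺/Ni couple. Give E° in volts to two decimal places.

-0.25 V

E°cell = −ΔG°/(nF) = −(-113.9×10³)/((2)(96485)) = +0.590 V.
Since Cu²⁺/Cu is the cathode and Ni²⁺/Ni the anode, E°cell = E°(Cu²⁺/Cu) − E°(Ni²⁺/Ni).
So E°(Ni²⁺/Ni) = E°(Cu²⁺/Cu) − E°cell = (+0.34) − (+0.590) = -0.25 V.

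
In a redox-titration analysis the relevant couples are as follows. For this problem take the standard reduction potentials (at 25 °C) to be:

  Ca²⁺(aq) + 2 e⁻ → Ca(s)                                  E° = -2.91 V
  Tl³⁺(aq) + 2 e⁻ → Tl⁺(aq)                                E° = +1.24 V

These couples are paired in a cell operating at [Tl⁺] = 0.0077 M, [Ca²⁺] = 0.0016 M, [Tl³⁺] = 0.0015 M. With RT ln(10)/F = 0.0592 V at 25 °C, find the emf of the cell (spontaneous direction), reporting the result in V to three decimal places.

+4.212 V

Tl³⁺/Tl⁺ is the cathode (higher E°), Ca²⁺/Ca the anode: E°cell = +1.24 − (-2.91) = +4.15 V, n = 2.
Overall: Tl³⁺(aq) + Ca(s) → Tl⁺(aq) + Ca²⁺(aq)
Q = [Tl⁺]·[Ca²⁺] / ([Tl³⁺]); log Q = -2.085.
E = E° − (0.0592/n) log Q = +4.15 − (0.0592/2)(-2.085) = +4.212 V.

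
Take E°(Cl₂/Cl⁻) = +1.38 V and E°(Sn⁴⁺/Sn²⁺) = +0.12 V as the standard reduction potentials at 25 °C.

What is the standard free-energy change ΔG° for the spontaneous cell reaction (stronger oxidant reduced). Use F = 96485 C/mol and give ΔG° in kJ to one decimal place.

-243.1 kJ

Cl₂/Cl⁻ (E° = +1.38 V) is the cathode; Sn⁴⁺/Sn²⁺ (E° = +0.12 V) is the anode, so E°cell = +1.26 V.
Balancing electrons gives n = 2 (lcm of 2 and 2).
ΔG° = −nFE° = −(2)(96485)(+1.26) = -243,142 J = -243.1 kJ.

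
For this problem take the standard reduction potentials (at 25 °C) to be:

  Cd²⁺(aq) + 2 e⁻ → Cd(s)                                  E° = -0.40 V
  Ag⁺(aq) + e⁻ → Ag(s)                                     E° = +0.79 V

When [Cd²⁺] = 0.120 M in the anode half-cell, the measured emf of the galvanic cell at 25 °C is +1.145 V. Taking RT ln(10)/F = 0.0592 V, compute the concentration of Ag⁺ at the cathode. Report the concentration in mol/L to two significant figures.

Ag⁺/Ag is the cathode, Cd²⁺/Cd the anode: E°cell = +1.19 V, n = 2.
Overall reaction: 2 Ag⁺(aq) + Cd(s) → 2 Ag(s) + Cd²⁺(aq); Q = [Cd²⁺]^1/[Ag⁺]^2.
From E = E° − (0.0592/n) log Q: log Q = (E° − E)·n/0.0592 = (+1.19 − (+1.145))·2/0.0592 = 1.5203.
So 2·log[Ag⁺] = 1·log(0.12) − log Q = -0.9208 − (1.5203) = -2.4411; log[Ag⁺] = -2.4411 / 2 = -1.2206; [Ag⁺] = 10^(-1.2206) ≈ 0.060 M.

0.060 M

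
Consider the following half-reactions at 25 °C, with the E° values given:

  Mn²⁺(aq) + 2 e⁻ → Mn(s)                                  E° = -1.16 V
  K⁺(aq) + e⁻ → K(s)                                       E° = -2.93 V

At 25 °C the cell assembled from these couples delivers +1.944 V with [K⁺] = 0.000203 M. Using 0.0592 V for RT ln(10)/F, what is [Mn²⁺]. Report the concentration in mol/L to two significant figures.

Mn²⁺/Mn is the cathode, K⁺/K the anode: E°cell = +1.77 V, n = 2.
Overall reaction: Mn²⁺(aq) + 2 K(s) → Mn(s) + 2 K⁺(aq); Q = [K⁺]^2/[Mn²⁺]^1.
From E = E° − (0.0592/n) log Q: log Q = (E° − E)·n/0.0592 = (+1.77 − (+1.944))·2/0.0592 = -5.8784.
So 1·log[Mn²⁺] = 2·log(0.000203) − log Q = -7.3850 − (-5.8784) = -1.5066; [Mn²⁺] = 10^(-1.5066) ≈ 0.031 M.

0.031 M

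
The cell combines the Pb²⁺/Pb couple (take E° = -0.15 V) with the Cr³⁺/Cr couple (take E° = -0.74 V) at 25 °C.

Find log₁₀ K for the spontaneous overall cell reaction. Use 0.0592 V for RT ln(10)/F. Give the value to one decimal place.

59.8

Cathode: Pb²⁺/Pb; anode: Cr³⁺/Cr. E°cell = +0.59 V, n = 6.
log K = nE°cell / 0.0592 = (6)(+0.59) / 0.0592 = 59.8.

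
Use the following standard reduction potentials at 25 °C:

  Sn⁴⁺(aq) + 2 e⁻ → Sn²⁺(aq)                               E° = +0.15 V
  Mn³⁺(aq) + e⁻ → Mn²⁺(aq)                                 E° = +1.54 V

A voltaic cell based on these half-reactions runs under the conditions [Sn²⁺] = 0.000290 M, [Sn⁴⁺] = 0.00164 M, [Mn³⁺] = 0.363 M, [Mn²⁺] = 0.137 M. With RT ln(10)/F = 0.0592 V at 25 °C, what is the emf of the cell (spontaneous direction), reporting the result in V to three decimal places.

+1.393 V

Mn³⁺/Mn²⁺ is the cathode (higher E°), Sn⁴⁺/Sn²⁺ the anode: E°cell = +1.54 − (+0.15) = +1.39 V, n = 2.
Overall: 2 Mn³⁺(aq) + Sn²⁺(aq) → 2 Mn²⁺(aq) + Sn⁴⁺(aq)
Q = [Mn²⁺]^2·[Sn⁴⁺] / ([Mn³⁺]^2·[Sn²⁺]); log Q = -0.094.
E = E° − (0.0592/n) log Q = +1.39 − (0.0592/2)(-0.094) = +1.393 V.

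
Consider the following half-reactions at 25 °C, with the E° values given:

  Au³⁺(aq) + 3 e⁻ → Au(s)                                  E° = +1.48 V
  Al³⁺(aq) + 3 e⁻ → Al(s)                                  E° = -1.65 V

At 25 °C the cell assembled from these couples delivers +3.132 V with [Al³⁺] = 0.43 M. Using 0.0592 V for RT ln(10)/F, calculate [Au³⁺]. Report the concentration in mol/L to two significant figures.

0.54 M

Au³⁺/Au is the cathode, Al³⁺/Al the anode: E°cell = +3.13 V, n = 3.
Overall reaction: Au³⁺(aq) + Al(s) → Au(s) + Al³⁺(aq); Q = [Al³⁺]^1/[Au³⁺]^1.
From E = E° − (0.0592/n) log Q: log Q = (E° − E)·n/0.0592 = (+3.13 − (+3.132))·3/0.0592 = -0.1014.
So 1·log[Au³⁺] = 1·log(0.43) − log Q = -0.3665 − (-0.1014) = -0.2651; [Au³⁺] = 10^(-0.2651) ≈ 0.54 M.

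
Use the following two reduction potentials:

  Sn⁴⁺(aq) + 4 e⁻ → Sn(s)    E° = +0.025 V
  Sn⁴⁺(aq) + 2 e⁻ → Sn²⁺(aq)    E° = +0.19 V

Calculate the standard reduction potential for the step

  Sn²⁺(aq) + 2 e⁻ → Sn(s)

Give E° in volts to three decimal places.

-0.140 V

Sequential free energies add, so n₃E°₃ = n₁E°₁ + n₂E°₂.
With n₃ = 4, and the known step contributing 2×(+0.19) V, the unknown satisfies 2·E° = 4×(+0.025) − 2×(+0.19) = -0.280.
E° = -0.280 / 2 = -0.140 V.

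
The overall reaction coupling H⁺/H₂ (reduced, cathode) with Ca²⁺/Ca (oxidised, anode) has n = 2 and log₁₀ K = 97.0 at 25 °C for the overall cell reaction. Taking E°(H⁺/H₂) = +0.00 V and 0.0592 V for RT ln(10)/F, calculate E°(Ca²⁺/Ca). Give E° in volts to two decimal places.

E°cell = (0.0592/n)·log K = (0.0592/2)(97.0) = +2.871 V.
Since H⁺/H₂ is the cathode and Ca²⁺/Ca the anode, E°cell = E°(H⁺/H₂) − E°(Ca²⁺/Ca).
So E°(Ca²⁺/Ca) = E°(H⁺/H₂) − E°cell = (+0.00) − (+2.871) = -2.87 V.

-2.87 V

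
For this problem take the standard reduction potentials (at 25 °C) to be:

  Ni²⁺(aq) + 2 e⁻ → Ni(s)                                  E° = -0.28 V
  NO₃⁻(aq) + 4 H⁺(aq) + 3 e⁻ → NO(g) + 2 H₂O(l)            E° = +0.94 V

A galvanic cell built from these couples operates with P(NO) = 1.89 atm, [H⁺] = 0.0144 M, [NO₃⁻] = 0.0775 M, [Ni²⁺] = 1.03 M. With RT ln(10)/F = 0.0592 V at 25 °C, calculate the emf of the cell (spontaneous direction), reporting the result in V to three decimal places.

NO₃⁻/NO is the cathode (higher E°), Ni²⁺/Ni the anode: E°cell = +0.94 − (-0.28) = +1.22 V, n = 6.
Overall: 2 NO₃⁻(aq) + 8 H⁺(aq) + 3 Ni(s) → 2 NO(g) + 4 H₂O(l) + 3 Ni²⁺(aq)
Q = P(NO)^2·[Ni²⁺]^3 / ([NO₃⁻]^2·[H⁺]^8); log Q = 17.546.
E = E° − (0.0592/n) log Q = +1.22 − (0.0592/6)(17.546) = +1.047 V.

+1.047 V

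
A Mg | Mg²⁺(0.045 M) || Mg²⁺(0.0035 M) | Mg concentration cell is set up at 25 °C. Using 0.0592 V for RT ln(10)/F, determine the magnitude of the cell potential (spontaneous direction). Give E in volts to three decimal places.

+0.033 V

For a concentration cell E°cell = 0. The 0.045 M side is the cathode (reduction is favoured where [Mg²⁺] is higher).
With n = 2, E = −(0.0592/2) log([Mg²⁺]ₐₙ/[Mg²⁺]꜀ₐₜ) = −(0.0592/2) log(0.0035/0.045) = −(0.0592/2)(-1.109) = +0.033 V.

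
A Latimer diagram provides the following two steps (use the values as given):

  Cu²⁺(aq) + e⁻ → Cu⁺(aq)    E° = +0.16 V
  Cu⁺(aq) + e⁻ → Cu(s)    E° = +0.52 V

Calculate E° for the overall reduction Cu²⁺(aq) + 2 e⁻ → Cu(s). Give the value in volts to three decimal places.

Standard free energies of sequential steps add: ΔG°₃ = ΔG°₁ + ΔG°₂, so n₃E°₃ = n₁E°₁ + n₂E°₂.
E°₃ = (1×+0.16 + 1×+0.52) / 2 = (+0.680) / 2 = +0.340 V.

+0.340 V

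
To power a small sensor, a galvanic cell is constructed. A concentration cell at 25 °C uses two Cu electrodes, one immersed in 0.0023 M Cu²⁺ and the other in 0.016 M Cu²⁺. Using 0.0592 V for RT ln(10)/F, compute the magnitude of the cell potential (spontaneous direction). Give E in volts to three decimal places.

For a concentration cell E°cell = 0. The 0.016 M side is the cathode (reduction is favoured where [Cu²⁺] is higher).
With n = 2, E = −(0.0592/2) log([Cu²⁺]ₐₙ/[Cu²⁺]꜀ₐₜ) = −(0.0592/2) log(0.0023/0.016) = −(0.0592/2)(-0.842) = +0.025 V.

+0.025 V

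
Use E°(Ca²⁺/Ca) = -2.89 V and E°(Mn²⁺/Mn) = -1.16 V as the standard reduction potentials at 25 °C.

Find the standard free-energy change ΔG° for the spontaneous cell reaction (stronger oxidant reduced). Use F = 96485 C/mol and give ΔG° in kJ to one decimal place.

Mn²⁺/Mn (E° = -1.16 V) is the cathode; Ca²⁺/Ca (E° = -2.89 V) is the anode, so E°cell = +1.73 V.
Balancing electrons gives n = 2 (lcm of 2 and 2).
ΔG° = −nFE° = −(2)(96485)(+1.73) = -333,838 J = -333.8 kJ.

-333.8 kJ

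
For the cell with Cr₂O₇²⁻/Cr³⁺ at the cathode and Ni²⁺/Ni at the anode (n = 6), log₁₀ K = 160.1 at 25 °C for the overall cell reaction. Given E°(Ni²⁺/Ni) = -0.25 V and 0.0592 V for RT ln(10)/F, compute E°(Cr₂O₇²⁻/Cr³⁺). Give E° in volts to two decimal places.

+1.33 V

E°cell = (0.0592/n)·log K = (0.0592/6)(160.1) = +1.580 V.
Since Cr₂O₇²⁻/Cr³⁺ is the cathode and Ni²⁺/Ni the anode, E°cell = E°(Cr₂O₇²⁻/Cr³⁺) − E°(Ni²⁺/Ni).
So E°(Cr₂O₇²⁻/Cr³⁺) = E°cell + E°(Ni²⁺/Ni) = +1.580 + (-0.25) = +1.33 V.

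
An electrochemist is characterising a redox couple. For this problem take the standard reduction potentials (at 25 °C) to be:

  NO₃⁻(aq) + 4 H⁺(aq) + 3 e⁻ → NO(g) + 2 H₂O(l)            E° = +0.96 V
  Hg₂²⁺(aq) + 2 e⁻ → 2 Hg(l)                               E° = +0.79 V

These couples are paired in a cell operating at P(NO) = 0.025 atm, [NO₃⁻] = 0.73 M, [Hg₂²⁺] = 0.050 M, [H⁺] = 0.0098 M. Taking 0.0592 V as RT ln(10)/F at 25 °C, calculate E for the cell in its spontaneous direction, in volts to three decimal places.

NO₃⁻/NO is the cathode (higher E°), Hg₂²⁺/Hg the anode: E°cell = +0.96 − (+0.79) = +0.17 V, n = 6.
Overall: 2 NO₃⁻(aq) + 8 H⁺(aq) + 6 Hg(l) → 2 NO(g) + 4 H₂O(l) + 3 Hg₂²⁺(aq)
Q = P(NO)^2·[Hg₂²⁺]^3 / ([NO₃⁻]^2·[H⁺]^8); log Q = 9.236.
E = E° − (0.0592/n) log Q = +0.17 − (0.0592/6)(9.236) = +0.079 V.

+0.079 V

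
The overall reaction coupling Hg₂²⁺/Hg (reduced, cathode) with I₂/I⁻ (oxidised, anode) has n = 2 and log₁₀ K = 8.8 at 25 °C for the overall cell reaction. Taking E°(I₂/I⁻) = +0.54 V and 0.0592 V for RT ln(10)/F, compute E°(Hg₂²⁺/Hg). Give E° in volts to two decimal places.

+0.80 V

E°cell = (0.0592/n)·log K = (0.0592/2)(8.8) = +0.260 V.
Since Hg₂²⁺/Hg is the cathode and I₂/I⁻ the anode, E°cell = E°(Hg₂²⁺/Hg) − E°(I₂/I⁻).
So E°(Hg₂²⁺/Hg) = E°cell + E°(I₂/I⁻) = +0.260 + (+0.54) = +0.80 V.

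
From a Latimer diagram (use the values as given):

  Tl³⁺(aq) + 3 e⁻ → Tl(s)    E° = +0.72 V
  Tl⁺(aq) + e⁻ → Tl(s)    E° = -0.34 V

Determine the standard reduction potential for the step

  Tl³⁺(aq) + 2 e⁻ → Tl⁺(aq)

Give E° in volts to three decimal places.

Sequential free energies add, so n₃E°₃ = n₁E°₁ + n₂E°₂.
With n₃ = 3, and the known step contributing 1×(-0.34) V, the unknown satisfies 2·E° = 3×(+0.72) − 1×(-0.34) = +2.500.
E° = +2.500 / 2 = +1.250 V.

+1.250 V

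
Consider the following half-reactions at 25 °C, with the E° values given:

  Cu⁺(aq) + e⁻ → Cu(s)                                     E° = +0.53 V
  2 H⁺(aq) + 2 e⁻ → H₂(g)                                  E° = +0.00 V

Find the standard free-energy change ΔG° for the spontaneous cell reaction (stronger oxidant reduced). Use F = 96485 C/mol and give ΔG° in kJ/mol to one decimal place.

-102.3 kJ/mol

Cu⁺/Cu (E° = +0.53 V) is the cathode; H⁺/H₂ (E° = +0.00 V) is the anode, so E°cell = +0.53 V.
Balancing electrons gives n = 2 (lcm of 1 and 2).
ΔG° = −nFE° = −(2)(96485)(+0.53) = -102,274 J = -102.3 kJ/mol.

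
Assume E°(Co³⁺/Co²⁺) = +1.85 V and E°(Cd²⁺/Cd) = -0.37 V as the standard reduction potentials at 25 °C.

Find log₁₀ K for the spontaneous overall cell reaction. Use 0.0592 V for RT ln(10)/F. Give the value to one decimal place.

75.0

Cathode: Co³⁺/Co²⁺; anode: Cd²⁺/Cd. E°cell = +2.22 V, n = 2.
log K = nE°cell / 0.0592 = (2)(+2.22) / 0.0592 = 75.0.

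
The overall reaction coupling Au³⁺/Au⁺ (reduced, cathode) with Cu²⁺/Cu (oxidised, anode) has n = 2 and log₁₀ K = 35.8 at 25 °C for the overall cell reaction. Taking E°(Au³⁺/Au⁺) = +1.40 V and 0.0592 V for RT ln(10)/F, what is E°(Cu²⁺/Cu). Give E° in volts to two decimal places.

+0.34 V

E°cell = (0.0592/n)·log K = (0.0592/2)(35.8) = +1.060 V.
Since Au³⁺/Au⁺ is the cathode and Cu²⁺/Cu the anode, E°cell = E°(Au³⁺/Au⁺) − E°(Cu²⁺/Cu).
So E°(Cu²⁺/Cu) = E°(Au³⁺/Au⁺) − E°cell = (+1.40) − (+1.060) = +0.34 V.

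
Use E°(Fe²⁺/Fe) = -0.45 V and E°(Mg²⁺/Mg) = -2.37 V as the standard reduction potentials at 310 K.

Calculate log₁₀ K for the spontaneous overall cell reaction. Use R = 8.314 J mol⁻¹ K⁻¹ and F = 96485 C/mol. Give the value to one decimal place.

62.4

Cathode: Fe²⁺/Fe; anode: Mg²⁺/Mg. E°cell = (-0.45) − (-2.37) = +1.92 V, with n = 2.
ΔG° = −nFE° = −RT ln K, so ln K = nFE°/(RT) = (2)(96485)(+1.92) / ((8.314)(310)) = 143.754.
log₁₀ K = 143.754 / ln 10 = 62.4.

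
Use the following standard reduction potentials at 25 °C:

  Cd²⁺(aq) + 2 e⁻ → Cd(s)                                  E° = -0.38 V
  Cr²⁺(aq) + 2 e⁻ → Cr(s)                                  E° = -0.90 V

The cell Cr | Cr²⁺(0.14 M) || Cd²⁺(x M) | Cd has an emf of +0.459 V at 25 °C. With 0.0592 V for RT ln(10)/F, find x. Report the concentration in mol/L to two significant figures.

Cd²⁺/Cd is the cathode, Cr²⁺/Cr the anode: E°cell = +0.52 V, n = 2.
Overall reaction: Cd²⁺(aq) + Cr(s) → Cd(s) + Cr²⁺(aq); Q = [Cr²⁺]^1/[Cd²⁺]^1.
From E = E° − (0.0592/n) log Q: log Q = (E° − E)·n/0.0592 = (+0.52 − (+0.459))·2/0.0592 = 2.0608.
So 1·log[Cd²⁺] = 1·log(0.14) − log Q = -0.8539 − (2.0608) = -2.9147; [Cd²⁺] = 10^(-2.9147) ≈ 0.0012 M.

0.0012 M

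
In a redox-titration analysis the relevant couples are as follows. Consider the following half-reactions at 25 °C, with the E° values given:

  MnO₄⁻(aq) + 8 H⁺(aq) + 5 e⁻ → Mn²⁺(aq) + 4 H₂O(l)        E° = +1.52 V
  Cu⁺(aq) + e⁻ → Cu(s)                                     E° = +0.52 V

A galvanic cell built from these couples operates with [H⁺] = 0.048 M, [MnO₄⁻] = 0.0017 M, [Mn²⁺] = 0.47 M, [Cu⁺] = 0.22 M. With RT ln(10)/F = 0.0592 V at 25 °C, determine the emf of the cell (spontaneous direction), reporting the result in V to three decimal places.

MnO₄⁻/Mn²⁺ is the cathode (higher E°), Cu⁺/Cu the anode: E°cell = +1.52 − (+0.52) = +1.00 V, n = 5.
Overall: MnO₄⁻(aq) + 8 H⁺(aq) + 5 Cu(s) → Mn²⁺(aq) + 4 H₂O(l) + 5 Cu⁺(aq)
Q = [Mn²⁺]·[Cu⁺]^5 / ([MnO₄⁻]·[H⁺]^8); log Q = 9.704.
E = E° − (0.0592/n) log Q = +1.00 − (0.0592/5)(9.704) = +0.885 V.

+0.885 V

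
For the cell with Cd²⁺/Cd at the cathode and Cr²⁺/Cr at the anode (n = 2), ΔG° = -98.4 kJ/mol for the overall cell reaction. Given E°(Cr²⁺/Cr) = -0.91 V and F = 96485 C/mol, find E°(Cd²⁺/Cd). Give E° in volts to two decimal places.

E°cell = −ΔG°/(nF) = −(-98.4×10³)/((2)(96485)) = +0.510 V.
Since Cd²⁺/Cd is the cathode and Cr²⁺/Cr the anode, E°cell = E°(Cd²⁺/Cd) − E°(Cr²⁺/Cr).
So E°(Cd²⁺/Cd) = E°cell + E°(Cr²⁺/Cr) = +0.510 + (-0.91) = -0.40 V.

-0.40 V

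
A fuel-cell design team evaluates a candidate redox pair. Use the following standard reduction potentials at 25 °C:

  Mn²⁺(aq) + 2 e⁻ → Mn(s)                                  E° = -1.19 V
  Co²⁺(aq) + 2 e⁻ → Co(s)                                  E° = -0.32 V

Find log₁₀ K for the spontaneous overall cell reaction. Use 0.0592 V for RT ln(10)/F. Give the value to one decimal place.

29.4

Cathode: Co²⁺/Co; anode: Mn²⁺/Mn. E°cell = +0.87 V, n = 2.
log K = nE°cell / 0.0592 = (2)(+0.87) / 0.0592 = 29.4.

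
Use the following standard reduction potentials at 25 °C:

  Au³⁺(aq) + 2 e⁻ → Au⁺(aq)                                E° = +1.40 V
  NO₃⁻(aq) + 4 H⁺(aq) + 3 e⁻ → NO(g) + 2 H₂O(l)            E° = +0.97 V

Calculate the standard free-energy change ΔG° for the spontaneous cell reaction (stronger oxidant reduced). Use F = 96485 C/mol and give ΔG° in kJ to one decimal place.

Au³⁺/Au⁺ (E° = +1.40 V) is the cathode; NO₃⁻/NO (E° = +0.97 V) is the anode, so E°cell = +0.43 V.
Balancing electrons gives n = 6 (lcm of 2 and 3).
ΔG° = −nFE° = −(6)(96485)(+0.43) = -248,931 J = -248.9 kJ.

-248.9 kJ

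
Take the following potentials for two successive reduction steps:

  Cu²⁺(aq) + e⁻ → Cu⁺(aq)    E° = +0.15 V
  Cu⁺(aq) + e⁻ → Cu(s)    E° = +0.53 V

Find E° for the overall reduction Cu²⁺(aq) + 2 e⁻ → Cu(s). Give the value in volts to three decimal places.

+0.340 V

Adding the free-energy changes (−nFE°) of the two steps gives −n₃FE°₃ = −n₁FE°₁ − n₂FE°₂.
E°₃ = (1×+0.15 + 1×+0.53) / 2 = (+0.680) / 2 = +0.340 V.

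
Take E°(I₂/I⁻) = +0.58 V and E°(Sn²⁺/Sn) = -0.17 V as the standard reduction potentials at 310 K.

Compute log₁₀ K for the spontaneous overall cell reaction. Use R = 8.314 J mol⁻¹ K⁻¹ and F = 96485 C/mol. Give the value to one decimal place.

Cathode: I₂/I⁻; anode: Sn²⁺/Sn. E°cell = (+0.58) − (-0.17) = +0.75 V, with n = 2.
ΔG° = −nFE° = −RT ln K, so ln K = nFE°/(RT) = (2)(96485)(+0.75) / ((8.314)(310)) = 56.154.
log₁₀ K = 56.154 / ln 10 = 24.4.

24.4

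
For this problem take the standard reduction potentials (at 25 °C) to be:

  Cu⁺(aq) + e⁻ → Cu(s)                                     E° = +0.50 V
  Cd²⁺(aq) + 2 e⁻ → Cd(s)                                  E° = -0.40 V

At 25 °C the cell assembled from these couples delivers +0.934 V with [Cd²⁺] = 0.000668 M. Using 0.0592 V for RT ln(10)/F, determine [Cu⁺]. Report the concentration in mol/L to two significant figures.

0.097 M

Cu⁺/Cu is the cathode, Cd²⁺/Cd the anode: E°cell = +0.90 V, n = 2.
Overall reaction: 2 Cu⁺(aq) + Cd(s) → 2 Cu(s) + Cd²⁺(aq); Q = [Cd²⁺]^1/[Cu⁺]^2.
From E = E° − (0.0592/n) log Q: log Q = (E° − E)·n/0.0592 = (+0.90 − (+0.934))·2/0.0592 = -1.1486.
So 2·log[Cu⁺] = 1·log(0.000668) − log Q = -3.1752 − (-1.1486) = -2.0266; log[Cu⁺] = -2.0266 / 2 = -1.0133; [Cu⁺] = 10^(-1.0133) ≈ 0.097 M.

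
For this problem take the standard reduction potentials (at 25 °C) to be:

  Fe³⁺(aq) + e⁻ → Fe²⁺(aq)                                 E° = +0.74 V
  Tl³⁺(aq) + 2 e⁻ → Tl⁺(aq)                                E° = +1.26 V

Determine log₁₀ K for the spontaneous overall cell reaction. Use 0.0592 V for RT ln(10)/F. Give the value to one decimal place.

Cathode: Tl³⁺/Tl⁺; anode: Fe³⁺/Fe²⁺. E°cell = +0.52 V, n = 2.
log K = nE°cell / 0.0592 = (2)(+0.52) / 0.0592 = 17.6.

17.6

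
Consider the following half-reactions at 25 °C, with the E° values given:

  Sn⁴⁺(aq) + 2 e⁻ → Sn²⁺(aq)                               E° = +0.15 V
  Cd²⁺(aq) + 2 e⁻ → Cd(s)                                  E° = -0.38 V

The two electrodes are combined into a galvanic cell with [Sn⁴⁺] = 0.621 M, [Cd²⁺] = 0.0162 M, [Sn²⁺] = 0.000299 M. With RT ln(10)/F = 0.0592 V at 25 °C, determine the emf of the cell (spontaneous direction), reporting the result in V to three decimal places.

+0.681 V

Sn⁴⁺/Sn²⁺ is the cathode (higher E°), Cd²⁺/Cd the anode: E°cell = +0.15 − (-0.38) = +0.53 V, n = 2.
Overall: Sn⁴⁺(aq) + Cd(s) → Sn²⁺(aq) + Cd²⁺(aq)
Q = [Sn²⁺]·[Cd²⁺] / ([Sn⁴⁺]); log Q = -5.108.
E = E° − (0.0592/n) log Q = +0.53 − (0.0592/2)(-5.108) = +0.681 V.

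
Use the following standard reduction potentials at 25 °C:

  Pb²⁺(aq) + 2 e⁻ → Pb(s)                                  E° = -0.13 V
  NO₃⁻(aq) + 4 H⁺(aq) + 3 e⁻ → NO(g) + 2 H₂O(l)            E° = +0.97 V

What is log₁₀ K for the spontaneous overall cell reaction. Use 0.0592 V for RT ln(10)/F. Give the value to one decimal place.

111.5

Cathode: NO₃⁻/NO; anode: Pb²⁺/Pb. E°cell = +1.10 V, n = 6.
log K = nE°cell / 0.0592 = (6)(+1.10) / 0.0592 = 111.5.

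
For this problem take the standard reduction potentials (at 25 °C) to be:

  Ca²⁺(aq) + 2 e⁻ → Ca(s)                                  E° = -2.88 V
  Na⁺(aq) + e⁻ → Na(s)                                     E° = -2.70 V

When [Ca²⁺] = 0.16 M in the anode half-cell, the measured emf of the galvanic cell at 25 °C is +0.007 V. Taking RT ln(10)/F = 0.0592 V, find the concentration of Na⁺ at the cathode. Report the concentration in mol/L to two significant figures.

Na⁺/Na is the cathode, Ca²⁺/Ca the anode: E°cell = +0.18 V, n = 2.
Overall reaction: 2 Na⁺(aq) + Ca(s) → 2 Na(s) + Ca²⁺(aq); Q = [Ca²⁺]^1/[Na⁺]^2.
From E = E° − (0.0592/n) log Q: log Q = (E° − E)·n/0.0592 = (+0.18 − (+0.007))·2/0.0592 = 5.8446.
So 2·log[Na⁺] = 1·log(0.16) − log Q = -0.7959 − (5.8446) = -6.6405; log[Na⁺] = -6.6405 / 2 = -3.3203; [Na⁺] = 10^(-3.3203) ≈ 0.00048 M.

0.00048 M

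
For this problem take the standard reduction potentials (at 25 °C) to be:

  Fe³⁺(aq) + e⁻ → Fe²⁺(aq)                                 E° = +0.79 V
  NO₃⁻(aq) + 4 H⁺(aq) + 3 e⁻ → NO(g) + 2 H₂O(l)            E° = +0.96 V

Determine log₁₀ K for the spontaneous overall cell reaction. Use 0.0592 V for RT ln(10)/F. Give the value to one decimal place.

8.6

Cathode: NO₃⁻/NO; anode: Fe³⁺/Fe²⁺. E°cell = +0.17 V, n = 3.
log K = nE°cell / 0.0592 = (3)(+0.17) / 0.0592 = 8.6.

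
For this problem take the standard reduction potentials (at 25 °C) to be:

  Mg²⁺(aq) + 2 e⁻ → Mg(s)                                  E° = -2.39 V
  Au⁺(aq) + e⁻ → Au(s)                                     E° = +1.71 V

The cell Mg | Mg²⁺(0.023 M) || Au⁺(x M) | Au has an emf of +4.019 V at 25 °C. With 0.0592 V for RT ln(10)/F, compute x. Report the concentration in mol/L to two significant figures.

0.0065 M

Au⁺/Au is the cathode, Mg²⁺/Mg the anode: E°cell = +4.10 V, n = 2.
Overall reaction: 2 Au⁺(aq) + Mg(s) → 2 Au(s) + Mg²⁺(aq); Q = [Mg²⁺]^1/[Au⁺]^2.
From E = E° − (0.0592/n) log Q: log Q = (E° − E)·n/0.0592 = (+4.10 − (+4.019))·2/0.0592 = 2.7365.
So 2·log[Au⁺] = 1·log(0.023) − log Q = -1.6383 − (2.7365) = -4.3748; log[Au⁺] = -4.3748 / 2 = -2.1874; [Au⁺] = 10^(-2.1874) ≈ 0.0065 M.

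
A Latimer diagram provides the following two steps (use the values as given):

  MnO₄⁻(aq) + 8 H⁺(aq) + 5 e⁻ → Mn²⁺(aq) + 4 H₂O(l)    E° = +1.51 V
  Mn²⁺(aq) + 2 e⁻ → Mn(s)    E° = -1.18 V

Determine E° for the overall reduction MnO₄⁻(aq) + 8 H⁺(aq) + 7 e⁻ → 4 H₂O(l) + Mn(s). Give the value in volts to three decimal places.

Since ΔG° = −nFE° is additive over sequential reductions, n₃E°₃ = n₁E°₁ + n₂E°₂.
E°₃ = (5×+1.51 + 2×-1.18) / 7 = (+5.190) / 7 = +0.741 V.

+0.741 V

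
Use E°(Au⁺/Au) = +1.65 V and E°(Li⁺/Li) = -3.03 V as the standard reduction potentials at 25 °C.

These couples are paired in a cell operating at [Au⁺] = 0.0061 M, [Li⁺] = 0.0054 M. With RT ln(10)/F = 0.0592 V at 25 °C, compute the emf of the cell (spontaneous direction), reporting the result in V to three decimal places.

+4.683 V

Au⁺/Au is the cathode (higher E°), Li⁺/Li the anode: E°cell = +1.65 − (-3.03) = +4.68 V, n = 1.
Overall: Au⁺(aq) + Li(s) → Au(s) + Li⁺(aq)
Q = [Li⁺] / ([Au⁺]); log Q = -0.053.
E = E° − (0.0592/n) log Q = +4.68 − (0.0592/1)(-0.053) = +4.683 V.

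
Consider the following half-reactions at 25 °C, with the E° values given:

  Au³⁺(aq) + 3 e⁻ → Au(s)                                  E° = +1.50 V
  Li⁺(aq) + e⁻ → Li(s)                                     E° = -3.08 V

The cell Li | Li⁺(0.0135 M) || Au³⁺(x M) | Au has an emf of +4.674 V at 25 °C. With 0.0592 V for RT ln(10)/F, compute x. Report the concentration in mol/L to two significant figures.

0.14 M

Au³⁺/Au is the cathode, Li⁺/Li the anode: E°cell = +4.58 V, n = 3.
Overall reaction: Au³⁺(aq) + 3 Li(s) → Au(s) + 3 Li⁺(aq); Q = [Li⁺]^3/[Au³⁺]^1.
From E = E° − (0.0592/n) log Q: log Q = (E° − E)·n/0.0592 = (+4.58 − (+4.674))·3/0.0592 = -4.7635.
So 1·log[Au³⁺] = 3·log(0.0135) − log Q = -5.6090 − (-4.7635) = -0.8455; [Au³⁺] = 10^(-0.8455) ≈ 0.14 M.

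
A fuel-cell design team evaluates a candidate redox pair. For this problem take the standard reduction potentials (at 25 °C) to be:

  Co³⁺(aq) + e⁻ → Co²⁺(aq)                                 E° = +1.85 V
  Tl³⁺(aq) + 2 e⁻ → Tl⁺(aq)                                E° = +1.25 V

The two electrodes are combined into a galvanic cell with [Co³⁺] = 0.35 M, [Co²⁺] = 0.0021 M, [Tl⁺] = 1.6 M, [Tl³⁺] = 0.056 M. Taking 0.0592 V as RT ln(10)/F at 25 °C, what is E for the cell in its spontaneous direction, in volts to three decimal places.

Co³⁺/Co²⁺ is the cathode (higher E°), Tl³⁺/Tl⁺ the anode: E°cell = +1.85 − (+1.25) = +0.60 V, n = 2.
Overall: 2 Co³⁺(aq) + Tl⁺(aq) → 2 Co²⁺(aq) + Tl³⁺(aq)
Q = [Co²⁺]^2·[Tl³⁺] / ([Co³⁺]^2·[Tl⁺]); log Q = -5.900.
E = E° − (0.0592/n) log Q = +0.60 − (0.0592/2)(-5.900) = +0.775 V.

+0.775 V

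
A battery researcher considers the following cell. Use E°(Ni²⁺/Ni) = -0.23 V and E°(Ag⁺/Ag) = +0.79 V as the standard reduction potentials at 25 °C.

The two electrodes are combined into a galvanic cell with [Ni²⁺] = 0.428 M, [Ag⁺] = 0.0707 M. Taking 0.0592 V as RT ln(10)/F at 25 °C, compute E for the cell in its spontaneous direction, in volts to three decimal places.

Ag⁺/Ag is the cathode (higher E°), Ni²⁺/Ni the anode: E°cell = +0.79 − (-0.23) = +1.02 V, n = 2.
Overall: 2 Ag⁺(aq) + Ni(s) → 2 Ag(s) + Ni²⁺(aq)
Q = [Ni²⁺] / ([Ag⁺]^2); log Q = 1.933.
E = E° − (0.0592/n) log Q = +1.02 − (0.0592/2)(1.933) = +0.963 V.

+0.963 V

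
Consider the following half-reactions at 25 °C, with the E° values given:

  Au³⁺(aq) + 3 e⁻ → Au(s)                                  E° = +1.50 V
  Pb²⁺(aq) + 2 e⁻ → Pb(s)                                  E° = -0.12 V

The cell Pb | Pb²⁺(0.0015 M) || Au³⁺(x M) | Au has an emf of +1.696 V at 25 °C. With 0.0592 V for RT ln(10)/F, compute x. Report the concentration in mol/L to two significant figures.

Au³⁺/Au is the cathode, Pb²⁺/Pb the anode: E°cell = +1.62 V, n = 6.
Overall reaction: 2 Au³⁺(aq) + 3 Pb(s) → 2 Au(s) + 3 Pb²⁺(aq); Q = [Pb²⁺]^3/[Au³⁺]^2.
From E = E° − (0.0592/n) log Q: log Q = (E° − E)·n/0.0592 = (+1.62 − (+1.696))·6/0.0592 = -7.7027.
So 2·log[Au³⁺] = 3·log(0.0015) − log Q = -8.4717 − (-7.7027) = -0.7690; log[Au³⁺] = -0.7690 / 2 = -0.3845; [Au³⁺] = 10^(-0.3845) ≈ 0.41 M.

0.41 M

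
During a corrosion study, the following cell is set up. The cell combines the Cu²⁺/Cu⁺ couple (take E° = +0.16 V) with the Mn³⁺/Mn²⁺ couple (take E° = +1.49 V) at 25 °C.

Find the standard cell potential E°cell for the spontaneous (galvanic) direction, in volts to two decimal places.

The Mn³⁺/Mn²⁺ couple has the higher reduction potential, so it is the cathode; Cu²⁺/Cu⁺ is oxidised at the anode.
E°cell = E°(cathode) − E°(anode) = (+1.49) − (+0.16) = +1.33 V.
Since E°cell > 0, the reaction is spontaneous under standard conditions.

+1.33 V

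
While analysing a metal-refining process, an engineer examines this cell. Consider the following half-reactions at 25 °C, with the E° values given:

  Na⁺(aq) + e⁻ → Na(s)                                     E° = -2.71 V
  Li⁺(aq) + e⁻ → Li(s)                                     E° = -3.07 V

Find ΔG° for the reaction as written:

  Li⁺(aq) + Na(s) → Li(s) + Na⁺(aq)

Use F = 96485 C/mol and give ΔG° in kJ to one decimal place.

+34.7 kJ

As written, Li⁺/Li is reduced (cathode) and Na⁺/Na is oxidised (anode), so E°cell = (-3.07) − (-2.71) = -0.36 V.
Balancing electrons gives n = 1.
ΔG° = −nFE° = −(1)(96485)(-0.36) = 34,735 J = +34.7 kJ.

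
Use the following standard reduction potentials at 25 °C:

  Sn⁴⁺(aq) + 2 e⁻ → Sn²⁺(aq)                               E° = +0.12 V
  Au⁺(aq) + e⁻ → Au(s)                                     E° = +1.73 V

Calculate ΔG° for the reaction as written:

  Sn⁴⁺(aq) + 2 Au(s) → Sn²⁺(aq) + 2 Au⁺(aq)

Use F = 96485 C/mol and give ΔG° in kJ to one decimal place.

+310.7 kJ

As written, Sn⁴⁺/Sn²⁺ is reduced (cathode) and Au⁺/Au is oxidised (anode), so E°cell = (+0.12) − (+1.73) = -1.61 V.
Balancing electrons gives n = 2.
ΔG° = −nFE° = −(2)(96485)(-1.61) = 310,682 J = +310.7 kJ.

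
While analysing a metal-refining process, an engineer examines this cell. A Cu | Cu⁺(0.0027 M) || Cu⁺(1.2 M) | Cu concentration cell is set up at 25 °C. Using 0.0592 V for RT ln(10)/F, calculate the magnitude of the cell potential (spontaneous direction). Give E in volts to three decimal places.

+0.157 V

For a concentration cell E°cell = 0. The 1.2 M side is the cathode (reduction is favoured where [Cu⁺] is higher).
With n = 1, E = −(0.0592/1) log([Cu⁺]ₐₙ/[Cu⁺]꜀ₐₜ) = −(0.0592/1) log(0.0027/1.2) = −(0.0592/1)(-2.648) = +0.157 V.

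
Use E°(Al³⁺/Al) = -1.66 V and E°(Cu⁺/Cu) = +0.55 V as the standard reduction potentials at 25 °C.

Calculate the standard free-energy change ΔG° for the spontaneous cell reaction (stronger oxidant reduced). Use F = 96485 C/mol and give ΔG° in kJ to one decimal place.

Cu⁺/Cu (E° = +0.55 V) is the cathode; Al³⁺/Al (E° = -1.66 V) is the anode, so E°cell = +2.21 V.
Balancing electrons gives n = 3 (lcm of 1 and 3).
ΔG° = −nFE° = −(3)(96485)(+2.21) = -639,696 J = -639.7 kJ.

-639.7 kJ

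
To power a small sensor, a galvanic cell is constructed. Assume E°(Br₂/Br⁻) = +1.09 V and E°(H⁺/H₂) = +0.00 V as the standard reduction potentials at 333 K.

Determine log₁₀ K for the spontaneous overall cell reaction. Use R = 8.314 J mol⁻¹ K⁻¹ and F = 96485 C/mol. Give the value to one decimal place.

33.0

Cathode: Br₂/Br⁻; anode: H⁺/H₂. E°cell = (+1.09) − (+0.00) = +1.09 V, with n = 2.
ΔG° = −nFE° = −RT ln K, so ln K = nFE°/(RT) = (2)(96485)(+1.09) / ((8.314)(333)) = 75.973.
log₁₀ K = 75.973 / ln 10 = 33.0.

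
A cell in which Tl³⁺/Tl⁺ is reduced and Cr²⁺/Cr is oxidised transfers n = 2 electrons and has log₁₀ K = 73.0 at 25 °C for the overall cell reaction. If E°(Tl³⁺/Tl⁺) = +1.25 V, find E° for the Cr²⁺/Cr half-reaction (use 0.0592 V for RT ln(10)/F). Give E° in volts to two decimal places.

E°cell = (0.0592/n)·log K = (0.0592/2)(73.0) = +2.161 V.
Since Tl³⁺/Tl⁺ is the cathode and Cr²⁺/Cr the anode, E°cell = E°(Tl³⁺/Tl⁺) − E°(Cr²⁺/Cr).
So E°(Cr²⁺/Cr) = E°(Tl³⁺/Tl⁺) − E°cell = (+1.25) − (+2.161) = -0.91 V.

-0.91 V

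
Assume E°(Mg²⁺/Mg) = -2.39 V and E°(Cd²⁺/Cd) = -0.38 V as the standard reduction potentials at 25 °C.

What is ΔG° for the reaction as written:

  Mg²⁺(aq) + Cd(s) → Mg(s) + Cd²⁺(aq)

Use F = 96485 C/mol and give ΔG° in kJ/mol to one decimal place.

As written, Mg²⁺/Mg is reduced (cathode) and Cd²⁺/Cd is oxidised (anode), so E°cell = (-2.39) − (-0.38) = -2.01 V.
Balancing electrons gives n = 2.
ΔG° = −nFE° = −(2)(96485)(-2.01) = 387,870 J = +387.9 kJ/mol.

+387.9 kJ/mol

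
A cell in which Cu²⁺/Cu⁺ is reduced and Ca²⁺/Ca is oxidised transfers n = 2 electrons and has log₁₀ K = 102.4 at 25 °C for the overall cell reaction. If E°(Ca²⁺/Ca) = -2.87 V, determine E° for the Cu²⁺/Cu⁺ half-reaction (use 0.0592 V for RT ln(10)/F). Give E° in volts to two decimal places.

+0.16 V

E°cell = (0.0592/n)·log K = (0.0592/2)(102.4) = +3.031 V.
Since Cu²⁺/Cu⁺ is the cathode and Ca²⁺/Ca the anode, E°cell = E°(Cu²⁺/Cu⁺) − E°(Ca²⁺/Ca).
So E°(Cu²⁺/Cu⁺) = E°cell + E°(Ca²⁺/Ca) = +3.031 + (-2.87) = +0.16 V.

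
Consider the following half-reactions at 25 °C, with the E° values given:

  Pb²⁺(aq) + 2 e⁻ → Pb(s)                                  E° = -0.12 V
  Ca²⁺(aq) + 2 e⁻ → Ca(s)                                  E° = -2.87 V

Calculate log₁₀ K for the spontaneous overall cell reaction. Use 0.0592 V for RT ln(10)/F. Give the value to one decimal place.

Cathode: Pb²⁺/Pb; anode: Ca²⁺/Ca. E°cell = +2.75 V, n = 2.
log K = nE°cell / 0.0592 = (2)(+2.75) / 0.0592 = 92.9.

92.9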